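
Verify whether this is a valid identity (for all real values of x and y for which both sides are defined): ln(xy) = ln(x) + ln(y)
Claim: ln(xy) = ln(x) + ln(y).
Reasoning: Both sides are simultaneously defined only when x, y > 0. Write x = e^p, y = e^q (p = ln x, q = ln y). Then xy = e^p · e^q = e^(p+q), so ln(xy) = p + q = ln(x) + ln(y).
So the two sides agree for all real values of x and y for which both sides are defined.

Conclusion: Yes, this is an identity.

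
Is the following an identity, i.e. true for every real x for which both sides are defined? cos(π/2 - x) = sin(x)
Yes, this is an identity.

Claim: cos(π/2 - x) = sin(x).
Reasoning: Use cos(u - v) = cos(u)cos(v) + sin(u)sin(v) with u = π/2, v = x: cos(π/2)cos(x) + sin(π/2)sin(x) = 0·cos(x) + 1·sin(x) = sin(x).
So the two sides agree for every real x for which both sides are defined.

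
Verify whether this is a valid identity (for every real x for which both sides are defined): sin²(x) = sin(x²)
Claim: sin²(x) = sin(x²).
Test a specific point where both sides are defined: x = π/2.
LHS = sin²(x) ≈ 1.0000
RHS = sin(x²) ≈ 0.6243
Since 1.0000 ≠ 0.6243, the equation fails at this point, so it cannot hold for every real x for which both sides are defined.
sin²(x) means (sin x)², squaring the output; sin(x²) squares the input. These are different functions.

Conclusion: No, this is NOT an identity.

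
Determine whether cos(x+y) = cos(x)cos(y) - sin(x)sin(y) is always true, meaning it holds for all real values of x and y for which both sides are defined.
Claim: cos(x+y) = cos(x)cos(y) - sin(x)sin(y).
Reasoning: By Euler's formula e^(i(x+y)) = e^(ix)·e^(iy) = (cos x + i·sin x)(cos y + i·sin y). The real part of the left side is cos(x+y); the real part of the product is cos(x)cos(y) - sin(x)sin(y) (since i·i = -1).
So the two sides agree for all real values of x and y for which both sides are defined.

Conclusion: Yes, this is an identity.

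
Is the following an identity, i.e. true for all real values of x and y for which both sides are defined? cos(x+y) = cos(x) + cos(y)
Claim: cos(x+y) = cos(x) + cos(y).
Test a specific point where both sides are defined: x = -π/2, y = 3π/4.
LHS = cos(x+y) ≈ 0.7071
RHS = cos(x) + cos(y) ≈ -0.7071
Since 0.7071 ≠ -0.7071, the equation fails at this point, so it cannot hold for all real values of x and y for which both sides are defined.
The correct expansion is cos(x+y) = cos(x)cos(y) - sin(x)sin(y); cosine is not additive.

Conclusion: No, this is NOT an identity.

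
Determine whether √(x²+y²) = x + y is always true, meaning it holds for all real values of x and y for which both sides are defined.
Claim: √(x²+y²) = x + y.
Test a specific point where both sides are defined: x = 4, y = 3.
LHS = √(x²+y²) ≈ 5.0000
RHS = x + y ≈ 7.0000
Since 5.0000 ≠ 7.0000, the equation fails at this point, so it cannot hold for all real values of x and y for which both sides are defined.
(x+y)² = x² + 2xy + y², not x² + y², so the square root does not split this way.

Conclusion: No, this is NOT an identity.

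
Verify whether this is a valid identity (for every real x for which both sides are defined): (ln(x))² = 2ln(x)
No, this is NOT an identity.

Claim: (ln(x))² = 2ln(x).
Test a specific point where both sides are defined: x = 3/2.
LHS = (ln(x))² ≈ 0.1644
RHS = 2ln(x) ≈ 0.8109
Since 0.1644 ≠ 0.8109, the equation fails at this point, so it cannot hold for every real x for which both sides are defined.
2ln(x) equals ln(x²), which is not the same as (ln x)².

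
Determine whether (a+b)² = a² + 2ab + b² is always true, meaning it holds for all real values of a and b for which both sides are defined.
Yes, this is an identity.

Claim: (a+b)² = a² + 2ab + b².
Reasoning: Expand: (a+b)² = (a+b)(a+b) = a·a + a·b + b·a + b·b = a² + 2ab + b².
So the two sides agree for all real values of a and b for which both sides are defined.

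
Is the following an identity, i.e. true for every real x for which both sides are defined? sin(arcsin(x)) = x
Yes, this is an identity.

Claim: sin(arcsin(x)) = x.
Reasoning: For -1 ≤ x ≤ 1 (where arcsin is defined), arcsin(x) is by definition an angle whose sine equals x. Taking the sine of that angle returns x. (Note the other order, arcsin(sin x) = x, is NOT an identity.)
So the two sides agree for every real x for which both sides are defined.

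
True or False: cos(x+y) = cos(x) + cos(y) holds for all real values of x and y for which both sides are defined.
Claim: cos(x+y) = cos(x) + cos(y).
Test a specific point where both sides are defined: x = π/6, y = π/6.
LHS = cos(x+y) ≈ 0.5000
RHS = cos(x) + cos(y) ≈ 1.7321
Since 0.5000 ≠ 1.7321, the equation fails at this point, so it cannot hold for all real values of x and y for which both sides are defined.
The correct expansion is cos(x+y) = cos(x)cos(y) - sin(x)sin(y); cosine is not additive.

Conclusion: False.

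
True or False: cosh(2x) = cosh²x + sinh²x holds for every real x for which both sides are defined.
True.

Claim: cosh(2x) = cosh²x + sinh²x.
Reasoning: cosh²x = (e^(2x) + 2 + e^(-2x))/4 and sinh²x = (e^(2x) - 2 + e^(-2x))/4. Adding gives (2e^(2x) + 2e^(-2x))/4 = (e^(2x) + e^(-2x))/2 = cosh(2x).
So the two sides agree for every real x for which both sides are defined.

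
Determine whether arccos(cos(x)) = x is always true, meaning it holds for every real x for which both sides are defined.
Claim: arccos(cos(x)) = x.
Test a specific point where both sides are defined: x = -π/2.
LHS = arccos(cos(x)) ≈ 1.5708
RHS = x ≈ -1.5708
Since 1.5708 ≠ -1.5708, the equation fails at this point, so it cannot hold for every real x for which both sides are defined.
arccos only returns values in [0, π], so arccos(cos(x)) = x holds only for x in that interval, not for all real x.

Conclusion: No, this is NOT an identity.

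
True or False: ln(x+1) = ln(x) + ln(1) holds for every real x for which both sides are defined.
Claim: ln(x+1) = ln(x) + ln(1).
Test a specific point where both sides are defined: x = 3/2.
LHS = ln(x+1) ≈ 0.9163
RHS = ln(x) + ln(1) ≈ 0.4055
Since 0.9163 ≠ 0.4055, the equation fails at this point, so it cannot hold for every real x for which both sides are defined.
ln(1) = 0, so the right side is just ln(x), which differs from ln(x+1).

Conclusion: False.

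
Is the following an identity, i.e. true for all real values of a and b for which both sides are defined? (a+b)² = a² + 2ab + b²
Claim: (a+b)² = a² + 2ab + b².
Reasoning: Expand: (a+b)² = (a+b)(a+b) = a·a + a·b + b·a + b·b = a² + 2ab + b².
So the two sides agree for all real values of a and b for which both sides are defined.

Conclusion: Yes, this is an identity.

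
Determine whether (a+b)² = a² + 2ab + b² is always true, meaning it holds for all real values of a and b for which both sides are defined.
Yes, this is an identity.

Claim: (a+b)² = a² + 2ab + b².
Reasoning: Expand: (a+b)² = (a+b)(a+b) = a·a + a·b + b·a + b·b = a² + 2ab + b².
So the two sides agree for all real values of a and b for which both sides are defined.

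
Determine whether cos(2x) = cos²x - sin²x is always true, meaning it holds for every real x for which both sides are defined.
Yes, this is an identity.

Claim: cos(2x) = cos²x - sin²x.
Reasoning: Put y = x in the addition formula cos(x+y) = cos(x)cos(y) - sin(x)sin(y): cos(2x) = cos²x - sin²x.
So the two sides agree for every real x for which both sides are defined.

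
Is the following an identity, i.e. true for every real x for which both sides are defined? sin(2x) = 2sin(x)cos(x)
Yes, this is an identity.

Claim: sin(2x) = 2sin(x)cos(x).
Reasoning: Put y = x in the addition formula sin(x+y) = sin(x)cos(y) + cos(x)sin(y): sin(2x) = sin(x)cos(x) + cos(x)sin(x) = 2sin(x)cos(x).
So the two sides agree for every real x for which both sides are defined.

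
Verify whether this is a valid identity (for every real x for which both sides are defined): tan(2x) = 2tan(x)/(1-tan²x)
Claim: tan(2x) = 2tan(x)/(1-tan²x).
Reasoning: tan(2x) = sin(2x)/cos(2x) = 2sin(x)cos(x) / (cos²x - sin²x). Divide numerator and denominator by cos²x: 2tan(x) / (1 - tan²x).
So the two sides agree for every real x for which both sides are defined.

Conclusion: Yes, this is an identity.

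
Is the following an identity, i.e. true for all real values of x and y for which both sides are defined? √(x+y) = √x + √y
Claim: √(x+y) = √x + √y.
Test a specific point where both sides are defined: x = 3, y = 1/2.
LHS = √(x+y) ≈ 1.8708
RHS = √x + √y ≈ 2.4392
Since 1.8708 ≠ 2.4392, the equation fails at this point, so it cannot hold for all real values of x and y for which both sides are defined.
Squaring the right side gives x + 2√(xy) + y, not x + y.

Conclusion: No, this is NOT an identity.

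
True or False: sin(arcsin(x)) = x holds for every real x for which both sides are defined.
Claim: sin(arcsin(x)) = x.
Reasoning: For -1 ≤ x ≤ 1 (where arcsin is defined), arcsin(x) is by definition an angle whose sine equals x. Taking the sine of that angle returns x. (Note the other order, arcsin(sin x) = x, is NOT an identity.)
So the two sides agree for every real x for which both sides are defined.

Conclusion: True.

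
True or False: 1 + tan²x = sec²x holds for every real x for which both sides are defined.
True.

Claim: 1 + tan²x = sec²x.
Reasoning: Start from sin²x + cos²x = 1 and divide every term by cos²x (allowed wherever tan x and sec x are defined): tan²x + 1 = 1/cos²x = sec²x.
So the two sides agree for every real x for which both sides are defined.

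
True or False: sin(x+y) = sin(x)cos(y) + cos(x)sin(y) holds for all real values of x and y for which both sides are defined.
True.

Claim: sin(x+y) = sin(x)cos(y) + cos(x)sin(y).
Reasoning: By Euler's formula e^(i(x+y)) = e^(ix)·e^(iy) = (cos x + i·sin x)(cos y + i·sin y). The imaginary part of the left side is sin(x+y); the imaginary part of the product is sin(x)cos(y) + cos(x)sin(y).
So the two sides agree for all real values of x and y for which both sides are defined.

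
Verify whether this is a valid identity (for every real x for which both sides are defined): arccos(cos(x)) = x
No, this is NOT an identity.

Claim: arccos(cos(x)) = x.
Test a specific point where both sides are defined: x = -π/3.
LHS = arccos(cos(x)) ≈ 1.0472
RHS = x ≈ -1.0472
Since 1.0472 ≠ -1.0472, the equation fails at this point, so it cannot hold for every real x for which both sides are defined.
arccos only returns values in [0, π], so arccos(cos(x)) = x holds only for x in that interval, not for all real x.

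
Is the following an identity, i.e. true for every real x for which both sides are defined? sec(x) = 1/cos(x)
Yes, this is an identity.

Claim: sec(x) = 1/cos(x).
Reasoning: sec(x) is by definition the reciprocal of cos(x), wherever cos(x) ≠ 0.
So the two sides agree for every real x for which both sides are defined.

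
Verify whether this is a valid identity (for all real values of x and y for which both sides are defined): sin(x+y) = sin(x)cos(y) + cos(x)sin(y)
Claim: sin(x+y) = sin(x)cos(y) + cos(x)sin(y).
Reasoning: By Euler's formula e^(i(x+y)) = e^(ix)·e^(iy) = (cos x + i·sin x)(cos y + i·sin y). The imaginary part of the left side is sin(x+y); the imaginary part of the product is sin(x)cos(y) + cos(x)sin(y).
So the two sides agree for all real values of x and y for which both sides are defined.

Conclusion: Yes, this is an identity.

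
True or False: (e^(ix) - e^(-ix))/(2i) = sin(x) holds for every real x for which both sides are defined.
Claim: (e^(ix) - e^(-ix))/(2i) = sin(x).
Reasoning: By Euler's formula e^(ix) = cos(x) + i·sin(x) and e^(-ix) = cos(x) - i·sin(x). Subtracting cancels the cosine terms: e^(ix) - e^(-ix) = 2i·sin(x); divide by 2i.
So the two sides agree for every real x for which both sides are defined.

Conclusion: True.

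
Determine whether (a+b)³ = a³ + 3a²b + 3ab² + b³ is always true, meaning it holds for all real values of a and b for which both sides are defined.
Claim: (a+b)³ = a³ + 3a²b + 3ab² + b³.
Reasoning: (a+b)³ = (a+b)(a+b)² = (a+b)(a² + 2ab + b²) = a³ + 2a²b + ab² + a²b + 2ab² + b³ = a³ + 3a²b + 3ab² + b³.
So the two sides agree for all real values of a and b for which both sides are defined.

Conclusion: Yes, this is an identity.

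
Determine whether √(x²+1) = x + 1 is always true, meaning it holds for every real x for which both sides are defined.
Claim: √(x²+1) = x + 1.
Test a specific point where both sides are defined: x = 3/2.
LHS = √(x²+1) ≈ 1.8028
RHS = x + 1 ≈ 2.5000
Since 1.8028 ≠ 2.5000, the equation fails at this point, so it cannot hold for every real x for which both sides are defined.
(x+1)² = x² + 2x + 1 ≠ x² + 1 unless x = 0.

Conclusion: No, this is NOT an identity.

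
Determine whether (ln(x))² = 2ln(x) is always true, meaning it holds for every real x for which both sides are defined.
Claim: (ln(x))² = 2ln(x).
Test a specific point where both sides are defined: x = 4.
LHS = (ln(x))² ≈ 1.9218
RHS = 2ln(x) ≈ 2.7726
Since 1.9218 ≠ 2.7726, the equation fails at this point, so it cannot hold for every real x for which both sides are defined.
2ln(x) equals ln(x²), which is not the same as (ln x)².

Conclusion: No, this is NOT an identity.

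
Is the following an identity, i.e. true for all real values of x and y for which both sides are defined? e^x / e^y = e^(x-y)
Yes, this is an identity.

Claim: e^x / e^y = e^(x-y).
Reasoning: 1/e^y = e^(-y), so e^x / e^y = e^x · e^(-y) = e^(x + (-y)) = e^(x-y) by the product rule for exponents.
So the two sides agree for all real values of x and y for which both sides are defined.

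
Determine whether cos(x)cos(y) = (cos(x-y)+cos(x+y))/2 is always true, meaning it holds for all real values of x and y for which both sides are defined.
Claim: cos(x)cos(y) = (cos(x-y)+cos(x+y))/2.
Reasoning: cos(x-y) = cos(x)cos(y) + sin(x)sin(y) and cos(x+y) = cos(x)cos(y) - sin(x)sin(y). Adding, cos(x-y) + cos(x+y) = 2cos(x)cos(y); divide by 2.
So the two sides agree for all real values of x and y for which both sides are defined.

Conclusion: Yes, this is an identity.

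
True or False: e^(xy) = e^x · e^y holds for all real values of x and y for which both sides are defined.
Claim: e^(xy) = e^x · e^y.
Test a specific point where both sides are defined: x = -2, y = 4.
LHS = e^(xy) ≈ 0.0003
RHS = e^x · e^y ≈ 7.3891
Since 0.0003 ≠ 7.3891, the equation fails at this point, so it cannot hold for all real values of x and y for which both sides are defined.
e^x · e^y = e^(x+y), not e^(xy).

Conclusion: False.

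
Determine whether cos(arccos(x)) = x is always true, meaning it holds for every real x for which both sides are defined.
Claim: cos(arccos(x)) = x.
Reasoning: For -1 ≤ x ≤ 1 (where arccos is defined), arccos(x) is by definition an angle whose cosine equals x. Taking the cosine of that angle returns x. (Note the other order, arccos(cos x) = x, is NOT an identity.)
So the two sides agree for every real x for which both sides are defined.

Conclusion: Yes, this is an identity.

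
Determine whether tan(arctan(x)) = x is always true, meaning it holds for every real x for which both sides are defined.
Yes, this is an identity.

Claim: tan(arctan(x)) = x.
Reasoning: For every real x, arctan(x) is by definition the angle in (-π/2, π/2) whose tangent equals x. Taking the tangent of that angle returns x.
So the two sides agree for every real x for which both sides are defined.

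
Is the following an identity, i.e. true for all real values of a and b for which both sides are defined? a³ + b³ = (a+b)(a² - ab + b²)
Claim: a³ + b³ = (a+b)(a² - ab + b²).
Reasoning: Expand the right side: (a+b)(a² - ab + b²) = a³ - a²b + ab² + a²b - ab² + b³ = a³ + b³ (the middle terms cancel in pairs).
So the two sides agree for all real values of a and b for which both sides are defined.

Conclusion: Yes, this is an identity.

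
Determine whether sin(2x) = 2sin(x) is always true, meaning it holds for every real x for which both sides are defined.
Claim: sin(2x) = 2sin(x).
Test a specific point where both sides are defined: x = -π/3.
LHS = sin(2x) ≈ -0.8660
RHS = 2sin(x) ≈ -1.7321
Since -0.8660 ≠ -1.7321, the equation fails at this point, so it cannot hold for every real x for which both sides are defined.
The correct double-angle formula is sin(2x) = 2sin(x)cos(x).

Conclusion: No, this is NOT an identity.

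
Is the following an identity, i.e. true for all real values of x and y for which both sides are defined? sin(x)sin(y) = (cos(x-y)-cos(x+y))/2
Yes, this is an identity.

Claim: sin(x)sin(y) = (cos(x-y)-cos(x+y))/2.
Reasoning: cos(x-y) = cos(x)cos(y) + sin(x)sin(y) and cos(x+y) = cos(x)cos(y) - sin(x)sin(y). Subtracting, cos(x-y) - cos(x+y) = 2sin(x)sin(y); divide by 2.
So the two sides agree for all real values of x and y for which both sides are defined.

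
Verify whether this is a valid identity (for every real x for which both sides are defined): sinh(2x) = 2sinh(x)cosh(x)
Claim: sinh(2x) = 2sinh(x)cosh(x).
Reasoning: 2sinh(x)cosh(x) = 2 · (e^x - e^-x)/2 · (e^x + e^-x)/2 = (e^(2x) - e^(-2x))/2 = sinh(2x).
So the two sides agree for every real x for which both sides are defined.

Conclusion: Yes, this is an identity.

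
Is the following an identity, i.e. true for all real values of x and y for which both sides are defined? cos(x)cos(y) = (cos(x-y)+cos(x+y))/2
Yes, this is an identity.

Claim: cos(x)cos(y) = (cos(x-y)+cos(x+y))/2.
Reasoning: cos(x-y) = cos(x)cos(y) + sin(x)sin(y) and cos(x+y) = cos(x)cos(y) - sin(x)sin(y). Adding, cos(x-y) + cos(x+y) = 2cos(x)cos(y); divide by 2.
So the two sides agree for all real values of x and y for which both sides are defined.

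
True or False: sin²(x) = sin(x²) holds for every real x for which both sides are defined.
Claim: sin²(x) = sin(x²).
Test a specific point where both sides are defined: x = -π/4.
LHS = sin²(x) ≈ 0.5000
RHS = sin(x²) ≈ 0.5785
Since 0.5000 ≠ 0.5785, the equation fails at this point, so it cannot hold for every real x for which both sides are defined.
sin²(x) means (sin x)², squaring the output; sin(x²) squares the input. These are different functions.

Conclusion: False.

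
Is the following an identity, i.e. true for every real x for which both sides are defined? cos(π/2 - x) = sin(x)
Yes, this is an identity.

Claim: cos(π/2 - x) = sin(x).
Reasoning: Use cos(u - v) = cos(u)cos(v) + sin(u)sin(v) with u = π/2, v = x: cos(π/2)cos(x) + sin(π/2)sin(x) = 0·cos(x) + 1·sin(x) = sin(x).
So the two sides agree for every real x for which both sides are defined.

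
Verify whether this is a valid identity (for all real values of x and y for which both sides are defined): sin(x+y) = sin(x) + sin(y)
Claim: sin(x+y) = sin(x) + sin(y).
Test a specific point where both sides are defined: x = -π/4, y = π.
LHS = sin(x+y) ≈ 0.7071
RHS = sin(x) + sin(y) ≈ -0.7071
Since 0.7071 ≠ -0.7071, the equation fails at this point, so it cannot hold for all real values of x and y for which both sides are defined.
The correct expansion is sin(x+y) = sin(x)cos(y) + cos(x)sin(y); sine is not additive.

Conclusion: No, this is NOT an identity.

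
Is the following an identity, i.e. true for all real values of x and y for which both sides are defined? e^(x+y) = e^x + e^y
Claim: e^(x+y) = e^x + e^y.
Test a specific point where both sides are defined: x = -1, y = -3.
LHS = e^(x+y) ≈ 0.0183
RHS = e^x + e^y ≈ 0.4177
Since 0.0183 ≠ 0.4177, the equation fails at this point, so it cannot hold for all real values of x and y for which both sides are defined.
The correct rule is e^(x+y) = e^x · e^y (a product, not a sum).

Conclusion: No, this is NOT an identity.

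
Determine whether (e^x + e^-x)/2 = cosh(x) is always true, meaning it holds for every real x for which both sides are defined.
Yes, this is an identity.

Claim: (e^x + e^-x)/2 = cosh(x).
Reasoning: This is exactly the definition of the hyperbolic cosine: cosh(x) := (e^x + e^-x)/2.
So the two sides agree for every real x for which both sides are defined.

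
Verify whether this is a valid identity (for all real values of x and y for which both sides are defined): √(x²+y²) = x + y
No, this is NOT an identity.

Claim: √(x²+y²) = x + y.
Test a specific point where both sides are defined: x = -3, y = 2.
LHS = √(x²+y²) ≈ 3.6056
RHS = x + y ≈ -1.0000
Since 3.6056 ≠ -1.0000, the equation fails at this point, so it cannot hold for all real values of x and y for which both sides are defined.
(x+y)² = x² + 2xy + y², not x² + y², so the square root does not split this way.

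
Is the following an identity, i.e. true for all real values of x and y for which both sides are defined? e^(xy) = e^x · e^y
No, this is NOT an identity.

Claim: e^(xy) = e^x · e^y.
Test a specific point where both sides are defined: x = 3, y = -3.
LHS = e^(xy) ≈ 0.0001
RHS = e^x · e^y ≈ 1.0000
Since 0.0001 ≠ 1.0000, the equation fails at this point, so it cannot hold for all real values of x and y for which both sides are defined.
e^x · e^y = e^(x+y), not e^(xy).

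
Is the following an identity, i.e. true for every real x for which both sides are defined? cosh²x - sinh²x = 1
Claim: cosh²x - sinh²x = 1.
Reasoning: With cosh(x) = (e^x + e^-x)/2 and sinh(x) = (e^x - e^-x)/2: cosh²x = (e^(2x) + 2 + e^(-2x))/4 and sinh²x = (e^(2x) - 2 + e^(-2x))/4. Subtracting leaves 4/4 = 1.
So the two sides agree for every real x for which both sides are defined.

Conclusion: Yes, this is an identity.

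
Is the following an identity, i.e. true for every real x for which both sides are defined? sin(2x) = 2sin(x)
No, this is NOT an identity.

Claim: sin(2x) = 2sin(x).
Test a specific point where both sides are defined: x = π/6.
LHS = sin(2x) ≈ 0.8660
RHS = 2sin(x) ≈ 1.0000
Since 0.8660 ≠ 1.0000, the equation fails at this point, so it cannot hold for every real x for which both sides are defined.
The correct double-angle formula is sin(2x) = 2sin(x)cos(x).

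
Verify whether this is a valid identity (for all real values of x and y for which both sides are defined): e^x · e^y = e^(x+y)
Yes, this is an identity.

Claim: e^x · e^y = e^(x+y).
Reasoning: This is the law of exponents for a common base: multiplying powers adds exponents. E.g. from the series, (Σ x^j/j!)(Σ y^k/k!) = Σ_m (Σ_{j+k=m} x^j y^k/(j!k!)) = Σ_m (x+y)^m/m! by the binomial theorem.
So the two sides agree for all real values of x and y for which both sides are defined.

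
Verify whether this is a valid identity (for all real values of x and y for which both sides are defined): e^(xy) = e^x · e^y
Claim: e^(xy) = e^x · e^y.
Test a specific point where both sides are defined: x = 3, y = 1/2.
LHS = e^(xy) ≈ 4.4817
RHS = e^x · e^y ≈ 33.1155
Since 4.4817 ≠ 33.1155, the equation fails at this point, so it cannot hold for all real values of x and y for which both sides are defined.
e^x · e^y = e^(x+y), not e^(xy).

Conclusion: No, this is NOT an identity.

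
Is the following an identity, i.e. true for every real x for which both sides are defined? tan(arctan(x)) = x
Yes, this is an identity.

Claim: tan(arctan(x)) = x.
Reasoning: For every real x, arctan(x) is by definition the angle in (-π/2, π/2) whose tangent equals x. Taking the tangent of that angle returns x.
So the two sides agree for every real x for which both sides are defined.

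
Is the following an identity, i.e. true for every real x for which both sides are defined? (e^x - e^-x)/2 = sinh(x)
Claim: (e^x - e^-x)/2 = sinh(x).
Reasoning: This is exactly the definition of the hyperbolic sine: sinh(x) := (e^x - e^-x)/2.
So the two sides agree for every real x for which both sides are defined.

Conclusion: Yes, this is an identity.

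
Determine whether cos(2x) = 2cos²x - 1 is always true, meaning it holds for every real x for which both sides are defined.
Yes, this is an identity.

Claim: cos(2x) = 2cos²x - 1.
Reasoning: cos(2x) = cos²x - sin²x. Replace sin²x by 1 - cos²x: cos²x - (1 - cos²x) = 2cos²x - 1.
So the two sides agree for every real x for which both sides are defined.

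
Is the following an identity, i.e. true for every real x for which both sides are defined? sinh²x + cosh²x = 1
No, this is NOT an identity.

Claim: sinh²x + cosh²x = 1.
Test a specific point where both sides are defined: x = 3.
LHS = sinh²x + cosh²x ≈ 201.7156
RHS = 1 ≈ 1.0000
Since 201.7156 ≠ 1.0000, the equation fails at this point, so it cannot hold for every real x for which both sides are defined.
The correct hyperbolic identity is cosh²x - sinh²x = 1 (a difference); the sum sinh²x + cosh²x equals cosh(2x).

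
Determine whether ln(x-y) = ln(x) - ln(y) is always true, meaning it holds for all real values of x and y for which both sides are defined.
Claim: ln(x-y) = ln(x) - ln(y).
Test a specific point where both sides are defined: x = 3, y = 1/2.
LHS = ln(x-y) ≈ 0.9163
RHS = ln(x) - ln(y) ≈ 1.7918
Since 0.9163 ≠ 1.7918, the equation fails at this point, so it cannot hold for all real values of x and y for which both sides are defined.
ln(x) - ln(y) = ln(x/y), not ln(x-y).

Conclusion: No, this is NOT an identity.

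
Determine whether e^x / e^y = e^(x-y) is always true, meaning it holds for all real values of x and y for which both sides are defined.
Claim: e^x / e^y = e^(x-y).
Reasoning: 1/e^y = e^(-y), so e^x / e^y = e^x · e^(-y) = e^(x + (-y)) = e^(x-y) by the product rule for exponents.
So the two sides agree for all real values of x and y for which both sides are defined.

Conclusion: Yes, this is an identity.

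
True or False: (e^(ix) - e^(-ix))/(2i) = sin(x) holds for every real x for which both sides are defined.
True.

Claim: (e^(ix) - e^(-ix))/(2i) = sin(x).
Reasoning: By Euler's formula e^(ix) = cos(x) + i·sin(x) and e^(-ix) = cos(x) - i·sin(x). Subtracting cancels the cosine terms: e^(ix) - e^(-ix) = 2i·sin(x); divide by 2i.
So the two sides agree for every real x for which both sides are defined.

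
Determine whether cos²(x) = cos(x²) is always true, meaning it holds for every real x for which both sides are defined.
Claim: cos²(x) = cos(x²).
Test a specific point where both sides are defined: x = 3π/4.
LHS = cos²(x) ≈ 0.5000
RHS = cos(x²) ≈ 0.7442
Since 0.5000 ≠ 0.7442, the equation fails at this point, so it cannot hold for every real x for which both sides are defined.
cos²(x) means (cos x)², squaring the output; cos(x²) squares the input. These are different functions.

Conclusion: No, this is NOT an identity.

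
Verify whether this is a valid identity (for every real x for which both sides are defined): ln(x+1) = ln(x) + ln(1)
No, this is NOT an identity.

Claim: ln(x+1) = ln(x) + ln(1).
Test a specific point where both sides are defined: x = 1/2.
LHS = ln(x+1) ≈ 0.4055
RHS = ln(x) + ln(1) ≈ -0.6931
Since 0.4055 ≠ -0.6931, the equation fails at this point, so it cannot hold for every real x for which both sides are defined.
ln(1) = 0, so the right side is just ln(x), which differs from ln(x+1).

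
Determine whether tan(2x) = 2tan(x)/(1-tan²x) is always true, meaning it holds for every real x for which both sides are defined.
Claim: tan(2x) = 2tan(x)/(1-tan²x).
Reasoning: tan(2x) = sin(2x)/cos(2x) = 2sin(x)cos(x) / (cos²x - sin²x). Divide numerator and denominator by cos²x: 2tan(x) / (1 - tan²x).
So the two sides agree for every real x for which both sides are defined.

Conclusion: Yes, this is an identity.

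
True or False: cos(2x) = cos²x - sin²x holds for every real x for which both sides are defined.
True.

Claim: cos(2x) = cos²x - sin²x.
Reasoning: Put y = x in the addition formula cos(x+y) = cos(x)cos(y) - sin(x)sin(y): cos(2x) = cos²x - sin²x.
So the two sides agree for every real x for which both sides are defined.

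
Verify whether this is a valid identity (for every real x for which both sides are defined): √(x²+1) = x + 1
Claim: √(x²+1) = x + 1.
Test a specific point where both sides are defined: x = 5.
LHS = √(x²+1) ≈ 5.0990
RHS = x + 1 ≈ 6.0000
Since 5.0990 ≠ 6.0000, the equation fails at this point, so it cannot hold for every real x for which both sides are defined.
(x+1)² = x² + 2x + 1 ≠ x² + 1 unless x = 0.

Conclusion: No, this is NOT an identity.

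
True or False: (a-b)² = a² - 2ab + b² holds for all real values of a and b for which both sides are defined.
Claim: (a-b)² = a² - 2ab + b².
Reasoning: Expand: (a-b)² = (a-b)(a-b) = a·a - a·b - b·a + b·b = a² - 2ab + b².
So the two sides agree for all real values of a and b for which both sides are defined.

Conclusion: True.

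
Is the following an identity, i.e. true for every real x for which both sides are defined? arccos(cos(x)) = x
Claim: arccos(cos(x)) = x.
Test a specific point where both sides are defined: x = -π/4.
LHS = arccos(cos(x)) ≈ 0.7854
RHS = x ≈ -0.7854
Since 0.7854 ≠ -0.7854, the equation fails at this point, so it cannot hold for every real x for which both sides are defined.
arccos only returns values in [0, π], so arccos(cos(x)) = x holds only for x in that interval, not for all real x.

Conclusion: No, this is NOT an identity.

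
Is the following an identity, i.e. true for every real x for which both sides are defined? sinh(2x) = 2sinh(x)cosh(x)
Yes, this is an identity.

Claim: sinh(2x) = 2sinh(x)cosh(x).
Reasoning: 2sinh(x)cosh(x) = 2 · (e^x - e^-x)/2 · (e^x + e^-x)/2 = (e^(2x) - e^(-2x))/2 = sinh(2x).
So the two sides agree for every real x for which both sides are defined.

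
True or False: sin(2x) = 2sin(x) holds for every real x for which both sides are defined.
Claim: sin(2x) = 2sin(x).
Test a specific point where both sides are defined: x = π/4.
LHS = sin(2x) ≈ 1.0000
RHS = 2sin(x) ≈ 1.4142
Since 1.0000 ≠ 1.4142, the equation fails at this point, so it cannot hold for every real x for which both sides are defined.
The correct double-angle formula is sin(2x) = 2sin(x)cos(x).

Conclusion: False.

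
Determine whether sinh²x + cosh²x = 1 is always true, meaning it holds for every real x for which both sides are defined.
Claim: sinh²x + cosh²x = 1.
Test a specific point where both sides are defined: x = 1/2.
LHS = sinh²x + cosh²x ≈ 1.5431
RHS = 1 ≈ 1.0000
Since 1.5431 ≠ 1.0000, the equation fails at this point, so it cannot hold for every real x for which both sides are defined.
The correct hyperbolic identity is cosh²x - sinh²x = 1 (a difference); the sum sinh²x + cosh²x equals cosh(2x).

Conclusion: No, this is NOT an identity.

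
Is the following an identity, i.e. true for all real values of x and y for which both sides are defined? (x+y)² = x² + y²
Claim: (x+y)² = x² + y².
Test a specific point where both sides are defined: x = 5, y = 2.
LHS = (x+y)² ≈ 49.0000
RHS = x² + y² ≈ 29.0000
Since 49.0000 ≠ 29.0000, the equation fails at this point, so it cannot hold for all real values of x and y for which both sides are defined.
The correct expansion is (x+y)² = x² + 2xy + y²; the cross term 2xy is missing.

Conclusion: No, this is NOT an identity.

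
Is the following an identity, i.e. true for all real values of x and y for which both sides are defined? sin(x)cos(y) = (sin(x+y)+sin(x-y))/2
Claim: sin(x)cos(y) = (sin(x+y)+sin(x-y))/2.
Reasoning: sin(x+y) = sin(x)cos(y) + cos(x)sin(y) and sin(x-y) = sin(x)cos(y) - cos(x)sin(y). Adding, sin(x+y) + sin(x-y) = 2sin(x)cos(y); divide by 2.
So the two sides agree for all real values of x and y for which both sides are defined.

Conclusion: Yes, this is an identity.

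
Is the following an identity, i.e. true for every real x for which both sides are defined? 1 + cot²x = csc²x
Claim: 1 + cot²x = csc²x.
Reasoning: Start from sin²x + cos²x = 1 and divide every term by sin²x (allowed wherever cot x and csc x are defined): 1 + cot²x = 1/sin²x = csc²x.
So the two sides agree for every real x for which both sides are defined.

Conclusion: Yes, this is an identity.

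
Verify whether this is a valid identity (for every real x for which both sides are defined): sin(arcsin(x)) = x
Yes, this is an identity.

Claim: sin(arcsin(x)) = x.
Reasoning: For -1 ≤ x ≤ 1 (where arcsin is defined), arcsin(x) is by definition an angle whose sine equals x. Taking the sine of that angle returns x. (Note the other order, arcsin(sin x) = x, is NOT an identity.)
So the two sides agree for every real x for which both sides are defined.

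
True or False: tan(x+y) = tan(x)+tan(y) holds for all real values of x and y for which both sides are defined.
False.

Claim: tan(x+y) = tan(x)+tan(y).
Test a specific point where both sides are defined: x = 3π/4, y = -π/6.
LHS = tan(x+y) ≈ -3.7321
RHS = tan(x)+tan(y) ≈ -1.5774
Since -3.7321 ≠ -1.5774, the equation fails at this point, so it cannot hold for all real values of x and y for which both sides are defined.
The correct formula is tan(x+y) = (tan(x) + tan(y))/(1 - tan(x)tan(y)).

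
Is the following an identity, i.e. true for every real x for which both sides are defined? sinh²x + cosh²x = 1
Claim: sinh²x + cosh²x = 1.
Test a specific point where both sides are defined: x = 1.
LHS = sinh²x + cosh²x ≈ 3.7622
RHS = 1 ≈ 1.0000
Since 3.7622 ≠ 1.0000, the equation fails at this point, so it cannot hold for every real x for which both sides are defined.
The correct hyperbolic identity is cosh²x - sinh²x = 1 (a difference); the sum sinh²x + cosh²x equals cosh(2x).

Conclusion: No, this is NOT an identity.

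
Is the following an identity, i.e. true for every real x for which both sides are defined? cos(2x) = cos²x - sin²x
Yes, this is an identity.

Claim: cos(2x) = cos²x - sin²x.
Reasoning: Put y = x in the addition formula cos(x+y) = cos(x)cos(y) - sin(x)sin(y): cos(2x) = cos²x - sin²x.
So the two sides agree for every real x for which both sides are defined.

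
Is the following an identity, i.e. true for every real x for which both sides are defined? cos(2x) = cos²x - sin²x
Yes, this is an identity.

Claim: cos(2x) = cos²x - sin²x.
Reasoning: Put y = x in the addition formula cos(x+y) = cos(x)cos(y) - sin(x)sin(y): cos(2x) = cos²x - sin²x.
So the two sides agree for every real x for which both sides are defined.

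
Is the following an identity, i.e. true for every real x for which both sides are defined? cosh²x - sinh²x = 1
Claim: cosh²x - sinh²x = 1.
Reasoning: With cosh(x) = (e^x + e^-x)/2 and sinh(x) = (e^x - e^-x)/2: cosh²x = (e^(2x) + 2 + e^(-2x))/4 and sinh²x = (e^(2x) - 2 + e^(-2x))/4. Subtracting leaves 4/4 = 1.
So the two sides agree for every real x for which both sides are defined.

Conclusion: Yes, this is an identity.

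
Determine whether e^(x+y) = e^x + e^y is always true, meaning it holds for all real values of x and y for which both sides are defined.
Claim: e^(x+y) = e^x + e^y.
Test a specific point where both sides are defined: x = -2, y = -1.
LHS = e^(x+y) ≈ 0.0498
RHS = e^x + e^y ≈ 0.5032
Since 0.0498 ≠ 0.5032, the equation fails at this point, so it cannot hold for all real values of x and y for which both sides are defined.
The correct rule is e^(x+y) = e^x · e^y (a product, not a sum).

Conclusion: No, this is NOT an identity.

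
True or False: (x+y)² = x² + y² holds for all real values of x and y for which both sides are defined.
False.

Claim: (x+y)² = x² + y².
Test a specific point where both sides are defined: x = 3/2, y = -1.
LHS = (x+y)² ≈ 0.2500
RHS = x² + y² ≈ 3.2500
Since 0.2500 ≠ 3.2500, the equation fails at this point, so it cannot hold for all real values of x and y for which both sides are defined.
The correct expansion is (x+y)² = x² + 2xy + y²; the cross term 2xy is missing.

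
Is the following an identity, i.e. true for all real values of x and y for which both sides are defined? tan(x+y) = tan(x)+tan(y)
Claim: tan(x+y) = tan(x)+tan(y).
Test a specific point where both sides are defined: x = π/4, y = π/6.
LHS = tan(x+y) ≈ 3.7321
RHS = tan(x)+tan(y) ≈ 1.5774
Since 3.7321 ≠ 1.5774, the equation fails at this point, so it cannot hold for all real values of x and y for which both sides are defined.
The correct formula is tan(x+y) = (tan(x) + tan(y))/(1 - tan(x)tan(y)).

Conclusion: No, this is NOT an identity.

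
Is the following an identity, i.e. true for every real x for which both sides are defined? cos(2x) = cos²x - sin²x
Yes, this is an identity.

Claim: cos(2x) = cos²x - sin²x.
Reasoning: Put y = x in the addition formula cos(x+y) = cos(x)cos(y) - sin(x)sin(y): cos(2x) = cos²x - sin²x.
So the two sides agree for every real x for which both sides are defined.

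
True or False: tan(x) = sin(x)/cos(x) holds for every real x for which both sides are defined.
Claim: tan(x) = sin(x)/cos(x).
Reasoning: For an angle x whose terminal point on the unit circle is (cos x, sin x), tan(x) is defined as the ratio (second coordinate)/(first coordinate) = sin(x)/cos(x), wherever cos(x) ≠ 0.
So the two sides agree for every real x for which both sides are defined.

Conclusion: True.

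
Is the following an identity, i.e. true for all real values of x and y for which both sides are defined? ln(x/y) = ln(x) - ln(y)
Yes, this is an identity.

Claim: ln(x/y) = ln(x) - ln(y).
Reasoning: Both sides are simultaneously defined only when x, y > 0. Write x = e^p, y = e^q. Then x/y = e^(p-q), so ln(x/y) = p - q = ln(x) - ln(y).
So the two sides agree for all real values of x and y for which both sides are defined.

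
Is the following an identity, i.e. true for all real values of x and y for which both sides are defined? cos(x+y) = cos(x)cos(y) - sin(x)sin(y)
Yes, this is an identity.

Claim: cos(x+y) = cos(x)cos(y) - sin(x)sin(y).
Reasoning: By Euler's formula e^(i(x+y)) = e^(ix)·e^(iy) = (cos x + i·sin x)(cos y + i·sin y). The real part of the left side is cos(x+y); the real part of the product is cos(x)cos(y) - sin(x)sin(y) (since i·i = -1).
So the two sides agree for all real values of x and y for which both sides are defined.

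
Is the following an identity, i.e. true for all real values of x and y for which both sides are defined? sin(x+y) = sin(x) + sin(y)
No, this is NOT an identity.

Claim: sin(x+y) = sin(x) + sin(y).
Test a specific point where both sides are defined: x = -π/3, y = π/4.
LHS = sin(x+y) ≈ -0.2588
RHS = sin(x) + sin(y) ≈ -0.1589
Since -0.2588 ≠ -0.1589, the equation fails at this point, so it cannot hold for all real values of x and y for which both sides are defined.
The correct expansion is sin(x+y) = sin(x)cos(y) + cos(x)sin(y); sine is not additive.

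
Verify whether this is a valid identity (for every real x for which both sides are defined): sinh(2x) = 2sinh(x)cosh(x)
Yes, this is an identity.

Claim: sinh(2x) = 2sinh(x)cosh(x).
Reasoning: 2sinh(x)cosh(x) = 2 · (e^x - e^-x)/2 · (e^x + e^-x)/2 = (e^(2x) - e^(-2x))/2 = sinh(2x).
So the two sides agree for every real x for which both sides are defined.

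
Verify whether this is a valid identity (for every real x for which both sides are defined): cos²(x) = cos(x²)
Claim: cos²(x) = cos(x²).
Test a specific point where both sides are defined: x = π/3.
LHS = cos²(x) ≈ 0.2500
RHS = cos(x²) ≈ 0.4566
Since 0.2500 ≠ 0.4566, the equation fails at this point, so it cannot hold for every real x for which both sides are defined.
cos²(x) means (cos x)², squaring the output; cos(x²) squares the input. These are different functions.

Conclusion: No, this is NOT an identity.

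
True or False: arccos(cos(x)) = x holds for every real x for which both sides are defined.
False.

Claim: arccos(cos(x)) = x.
Test a specific point where both sides are defined: x = -π/3.
LHS = arccos(cos(x)) ≈ 1.0472
RHS = x ≈ -1.0472
Since 1.0472 ≠ -1.0472, the equation fails at this point, so it cannot hold for every real x for which both sides are defined.
arccos only returns values in [0, π], so arccos(cos(x)) = x holds only for x in that interval, not for all real x.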